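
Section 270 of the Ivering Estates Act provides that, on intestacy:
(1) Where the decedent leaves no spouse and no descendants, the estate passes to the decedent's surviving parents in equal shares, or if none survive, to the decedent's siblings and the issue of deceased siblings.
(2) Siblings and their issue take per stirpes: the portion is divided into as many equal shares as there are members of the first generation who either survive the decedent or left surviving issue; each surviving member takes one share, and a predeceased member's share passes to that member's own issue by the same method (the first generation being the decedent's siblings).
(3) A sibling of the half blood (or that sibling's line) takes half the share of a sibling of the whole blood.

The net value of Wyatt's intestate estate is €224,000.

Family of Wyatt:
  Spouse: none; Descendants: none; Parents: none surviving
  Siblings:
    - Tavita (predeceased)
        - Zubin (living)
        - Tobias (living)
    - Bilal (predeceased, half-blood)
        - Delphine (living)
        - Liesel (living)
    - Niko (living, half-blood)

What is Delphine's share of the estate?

The entire €224,000 passes to the siblings and their issue.
Counting each half-blood sibling's line as half a unit, there are 2 units in €224,000, so one unit is €112,000. Whole-blood lines (Tavita) take €112,000 each; half-blood lines (Bilal and Niko) take €56,000 each.
Tavita's share (€112,000) is divided into 2 shares of €56,000: Zubin and Tobias each take €56,000.
Bilal's share (€56,000) is divided into 2 shares of €28,000: Delphine and Liesel each take €28,000.

Delphine receives €28,000.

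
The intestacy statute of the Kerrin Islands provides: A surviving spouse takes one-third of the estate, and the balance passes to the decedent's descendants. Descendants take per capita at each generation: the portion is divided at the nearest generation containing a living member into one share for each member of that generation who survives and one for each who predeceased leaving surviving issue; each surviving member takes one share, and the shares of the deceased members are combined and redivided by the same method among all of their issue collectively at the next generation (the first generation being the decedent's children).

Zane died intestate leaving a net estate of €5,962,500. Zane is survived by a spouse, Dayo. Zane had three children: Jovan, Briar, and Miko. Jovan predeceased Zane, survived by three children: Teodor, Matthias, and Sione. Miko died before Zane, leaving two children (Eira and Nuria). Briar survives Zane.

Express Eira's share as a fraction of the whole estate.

Dayo takes one-third of €5,962,500 = €1,987,500. The remaining €3,975,000 passes to the descendants.
The descendants' portion (€3,975,000) is divided at the children's generation into 3 shares of €1,325,000. Briar takes €1,325,000. The 2 shares of the deceased (Jovan and Miko) are combined into a pool of €2,650,000.
That pool (€2,650,000) is divided at the grandchildren's generation equally among Teodor, Matthias, Sione, Eira, and Nuria: €530,000 each.

Eira receives 4/45 of the estate.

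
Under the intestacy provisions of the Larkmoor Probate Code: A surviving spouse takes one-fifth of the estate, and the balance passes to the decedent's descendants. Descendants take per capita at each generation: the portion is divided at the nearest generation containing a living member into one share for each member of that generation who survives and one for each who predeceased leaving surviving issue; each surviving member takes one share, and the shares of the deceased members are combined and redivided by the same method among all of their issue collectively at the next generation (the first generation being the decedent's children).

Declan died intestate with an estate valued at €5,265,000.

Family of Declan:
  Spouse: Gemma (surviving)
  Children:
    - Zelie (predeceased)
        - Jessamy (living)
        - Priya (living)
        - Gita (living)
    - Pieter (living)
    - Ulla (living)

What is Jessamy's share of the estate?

Gemma takes one-fifth of €5,265,000 = €1,053,000. The remaining €4,212,000 passes to the descendants.
The descendants' portion (€4,212,000) is divided at the children's generation into 3 shares of €1,404,000. Pieter and Ulla each take €1,404,000. The remaining share for the deceased Zelie (€1,404,000) is carried to the next generation.
That pool (€1,404,000) is divided at the grandchildren's generation equally among Jessamy, Priya, and Gita: €468,000 each.

Jessamy receives €468,000.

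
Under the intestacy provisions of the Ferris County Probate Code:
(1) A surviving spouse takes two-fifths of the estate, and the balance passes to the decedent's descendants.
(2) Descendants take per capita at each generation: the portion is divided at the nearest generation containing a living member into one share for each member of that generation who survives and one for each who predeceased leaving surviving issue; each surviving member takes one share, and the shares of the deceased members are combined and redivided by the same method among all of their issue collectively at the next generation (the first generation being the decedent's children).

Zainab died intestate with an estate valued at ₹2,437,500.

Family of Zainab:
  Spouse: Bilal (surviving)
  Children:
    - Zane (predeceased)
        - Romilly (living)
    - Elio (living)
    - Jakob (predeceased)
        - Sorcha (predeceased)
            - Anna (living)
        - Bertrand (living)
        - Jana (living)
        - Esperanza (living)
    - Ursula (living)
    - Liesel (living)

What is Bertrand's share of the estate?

Bilal takes two-fifths of ₹2,437,500 = ₹975,000. The remaining ₹1,462,500 passes to the descendants.
The descendants' portion (₹1,462,500) is divided at the children's generation into 5 shares of ₹292,500. Elio, Ursula, and Liesel each take ₹292,500. The 2 shares of the deceased (Zane and Jakob) are combined into a pool of ₹585,000.
That pool (₹585,000) is divided at the grandchildren's generation into 5 shares of ₹117,000. Romilly, Bertrand, Jana, and Esperanza each take ₹117,000. The remaining share for the deceased Sorcha (₹117,000) is carried to the next generation.
That pool (₹117,000) passes entirely to Anna, the sole taker at the great-grandchildren's generation.

Bertrand receives ₹117,000.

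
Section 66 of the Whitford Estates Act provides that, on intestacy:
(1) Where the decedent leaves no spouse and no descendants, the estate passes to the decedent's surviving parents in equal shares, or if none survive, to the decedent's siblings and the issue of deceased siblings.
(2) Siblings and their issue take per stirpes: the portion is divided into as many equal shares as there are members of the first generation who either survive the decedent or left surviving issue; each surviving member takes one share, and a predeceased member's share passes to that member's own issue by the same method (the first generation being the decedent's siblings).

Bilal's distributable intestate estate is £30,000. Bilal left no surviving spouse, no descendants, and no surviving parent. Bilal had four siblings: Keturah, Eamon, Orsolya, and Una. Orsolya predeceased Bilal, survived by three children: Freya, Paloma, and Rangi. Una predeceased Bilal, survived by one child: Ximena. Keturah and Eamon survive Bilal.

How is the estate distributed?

Keturah: £7,500; Eamon: £7,500; Freya: £2,500; Paloma: £2,500; Rangi: £2,500; Ximena: £7,500

The entire £30,000 passes to the siblings and their issue.
That amount (£30,000) is divided into 4 shares of £7,500: Keturah and Eamon each take £7,500; Orsolya's £7,500 share passes to Orsolya's issue; Una's £7,500 share passes to Una's issue.
Orsolya's share (£7,500) is divided into 3 shares of £2,500: Freya, Paloma, and Rangi each take £2,500.
Una's share (£7,500) passes entirely to Ximena.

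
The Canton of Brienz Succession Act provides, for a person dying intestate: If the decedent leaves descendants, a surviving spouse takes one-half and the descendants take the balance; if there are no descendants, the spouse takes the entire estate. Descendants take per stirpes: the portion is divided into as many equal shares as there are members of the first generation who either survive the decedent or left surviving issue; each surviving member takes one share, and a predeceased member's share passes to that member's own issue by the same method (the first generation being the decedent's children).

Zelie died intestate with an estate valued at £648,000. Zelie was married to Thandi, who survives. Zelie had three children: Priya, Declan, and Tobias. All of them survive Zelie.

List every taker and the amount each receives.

Thandi takes one-half of £648,000 = £324,000. The remaining £324,000 passes to the descendants.
The descendants' portion (£324,000) is divided into 3 shares of £108,000: Priya, Declan, and Tobias each take £108,000.

Thandi: £324,000; Priya: £108,000; Declan: £108,000; Tobias: £108,000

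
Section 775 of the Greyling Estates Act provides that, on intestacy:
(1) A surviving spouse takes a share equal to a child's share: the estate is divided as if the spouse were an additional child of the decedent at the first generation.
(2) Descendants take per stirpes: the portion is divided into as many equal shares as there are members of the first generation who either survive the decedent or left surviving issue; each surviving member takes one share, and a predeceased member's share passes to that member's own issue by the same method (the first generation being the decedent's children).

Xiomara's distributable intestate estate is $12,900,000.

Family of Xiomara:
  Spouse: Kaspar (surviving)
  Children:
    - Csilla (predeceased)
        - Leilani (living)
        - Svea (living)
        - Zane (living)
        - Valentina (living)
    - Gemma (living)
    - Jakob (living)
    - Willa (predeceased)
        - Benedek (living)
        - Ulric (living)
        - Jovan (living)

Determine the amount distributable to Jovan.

Jovan receives $860,000.

The spouse counts as an additional share at the children's level, so there are 5 primary shares of $2,580,000. Kaspar takes one such share ($2,580,000).
The children's combined portion ($10,320,000) is divided into 4 shares of $2,580,000: Gemma and Jakob each take $2,580,000; Csilla's $2,580,000 share passes to Csilla's issue; Willa's $2,580,000 share passes to Willa's issue.
Csilla's share ($2,580,000) is divided into 4 shares of $645,000: Leilani, Svea, Zane, and Valentina each take $645,000.
Willa's share ($2,580,000) is divided into 3 shares of $860,000: Benedek, Ulric, and Jovan each take $860,000.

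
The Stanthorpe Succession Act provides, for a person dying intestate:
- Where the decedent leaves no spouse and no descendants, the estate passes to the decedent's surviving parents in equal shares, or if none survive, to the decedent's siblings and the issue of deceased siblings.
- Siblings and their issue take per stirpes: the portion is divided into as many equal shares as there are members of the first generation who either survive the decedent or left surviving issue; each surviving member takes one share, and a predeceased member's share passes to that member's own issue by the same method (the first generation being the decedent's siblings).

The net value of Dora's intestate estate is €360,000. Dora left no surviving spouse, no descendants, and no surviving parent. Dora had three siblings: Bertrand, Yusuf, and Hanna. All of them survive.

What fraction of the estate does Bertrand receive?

Bertrand receives 1/3 of the estate.

The entire €360,000 passes to the siblings and their issue.
That amount (€360,000) is divided into 3 shares of €120,000: Bertrand, Yusuf, and Hanna each take €120,000.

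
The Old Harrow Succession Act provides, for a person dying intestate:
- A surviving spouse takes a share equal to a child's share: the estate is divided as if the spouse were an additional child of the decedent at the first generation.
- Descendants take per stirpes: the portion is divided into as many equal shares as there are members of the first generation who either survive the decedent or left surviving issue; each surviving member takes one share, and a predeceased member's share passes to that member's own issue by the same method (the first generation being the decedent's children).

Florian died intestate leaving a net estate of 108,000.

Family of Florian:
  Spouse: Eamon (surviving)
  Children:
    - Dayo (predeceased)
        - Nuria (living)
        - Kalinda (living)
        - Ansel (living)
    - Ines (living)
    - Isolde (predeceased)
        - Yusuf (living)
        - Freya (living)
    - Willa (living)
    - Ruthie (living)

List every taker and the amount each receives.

Eamon: 18,000; Nuria: 6,000; Kalinda: 6,000; Ansel: 6,000; Ines: 18,000; Yusuf: 9,000; Freya: 9,000; Willa: 18,000; Ruthie: 18,000

The spouse counts as an additional share at the children's level, so there are 6 primary shares of 18,000. Eamon takes one such share (18,000).
The children's combined portion (90,000) is divided into 5 shares of 18,000: Ines, Willa, and Ruthie each take 18,000; Dayo's 18,000 share passes to Dayo's issue; Isolde's 18,000 share passes to Isolde's issue.
Dayo's share (18,000) is divided into 3 shares of 6,000: Nuria, Kalinda, and Ansel each take 6,000.
Isolde's share (18,000) is divided into 2 shares of 9,000: Yusuf and Freya each take 9,000.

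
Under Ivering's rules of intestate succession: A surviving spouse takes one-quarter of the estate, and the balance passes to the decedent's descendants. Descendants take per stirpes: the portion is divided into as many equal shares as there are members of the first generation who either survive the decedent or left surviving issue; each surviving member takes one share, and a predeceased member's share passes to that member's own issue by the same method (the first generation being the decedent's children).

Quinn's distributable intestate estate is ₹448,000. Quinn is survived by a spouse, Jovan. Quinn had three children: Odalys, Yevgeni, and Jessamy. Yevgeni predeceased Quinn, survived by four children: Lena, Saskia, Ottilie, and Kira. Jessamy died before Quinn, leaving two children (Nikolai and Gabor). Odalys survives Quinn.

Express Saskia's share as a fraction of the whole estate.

Saskia receives 1/16 of the estate.

Jovan takes one-quarter of ₹448,000 = ₹112,000. The remaining ₹336,000 passes to the descendants.
The descendants' portion (₹336,000) is divided into 3 shares of ₹112,000: Odalys takes ₹112,000; Yevgeni's ₹112,000 share passes to Yevgeni's issue; Jessamy's ₹112,000 share passes to Jessamy's issue.
Yevgeni's share (₹112,000) is divided into 4 shares of ₹28,000: Lena, Saskia, Ottilie, and Kira each take ₹28,000.
Jessamy's share (₹112,000) is divided into 2 shares of ₹56,000: Nikolai and Gabor each take ₹56,000.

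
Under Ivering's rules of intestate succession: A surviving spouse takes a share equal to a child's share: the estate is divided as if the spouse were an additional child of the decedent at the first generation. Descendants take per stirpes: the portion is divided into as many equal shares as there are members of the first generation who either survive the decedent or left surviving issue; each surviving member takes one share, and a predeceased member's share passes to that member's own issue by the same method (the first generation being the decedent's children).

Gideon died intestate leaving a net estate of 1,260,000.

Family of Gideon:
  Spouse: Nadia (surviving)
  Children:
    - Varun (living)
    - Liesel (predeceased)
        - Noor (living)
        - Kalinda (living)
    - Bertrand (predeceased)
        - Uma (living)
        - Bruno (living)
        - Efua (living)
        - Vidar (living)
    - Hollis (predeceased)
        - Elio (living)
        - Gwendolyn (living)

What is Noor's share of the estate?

The spouse counts as an additional share at the children's level, so there are 5 primary shares of 252,000. Nadia takes one such share (252,000).
The children's combined portion (1,008,000) is divided into 4 shares of 252,000: Varun takes 252,000; Liesel's 252,000 share passes to Liesel's issue; Bertrand's 252,000 share passes to Bertrand's issue; Hollis's 252,000 share passes to Hollis's issue.
Liesel's share (252,000) is divided into 2 shares of 126,000: Noor and Kalinda each take 126,000.
Bertrand's share (252,000) is divided into 4 shares of 63,000: Uma, Bruno, Efua, and Vidar each take 63,000.
Hollis's share (252,000) is divided into 2 shares of 126,000: Elio and Gwendolyn each take 126,000.

Noor receives 126,000.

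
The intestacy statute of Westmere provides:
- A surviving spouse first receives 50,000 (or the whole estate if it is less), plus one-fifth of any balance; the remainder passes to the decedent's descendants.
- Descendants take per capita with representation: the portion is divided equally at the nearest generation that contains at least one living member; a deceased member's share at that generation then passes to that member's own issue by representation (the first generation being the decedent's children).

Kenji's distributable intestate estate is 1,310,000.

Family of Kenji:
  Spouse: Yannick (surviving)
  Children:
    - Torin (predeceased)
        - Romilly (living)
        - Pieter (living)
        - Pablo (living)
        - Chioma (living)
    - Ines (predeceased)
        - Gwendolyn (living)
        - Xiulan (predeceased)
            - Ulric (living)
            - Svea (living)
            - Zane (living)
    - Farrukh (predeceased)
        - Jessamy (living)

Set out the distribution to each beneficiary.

Yannick: 302,000; Romilly: 144,000; Pieter: 144,000; Pablo: 144,000; Chioma: 144,000; Gwendolyn: 144,000; Ulric: 48,000; Svea: 48,000; Zane: 48,000; Jessamy: 144,000

Yannick first takes 50,000, leaving a balance of 1,260,000. Yannick then takes one-fifth of the balance (252,000), for a total of 302,000. The remaining 1,008,000 passes to the descendants.
No child survives, so the initial division is made at the grandchildren's generation.
The descendants' portion (1,008,000) is divided into 7 shares of 144,000: Romilly, Pieter, Pablo, Chioma, Gwendolyn, and Jessamy each take 144,000; Xiulan's 144,000 share passes to Xiulan's issue.
Xiulan's share (144,000) is divided into 3 shares of 48,000: Ulric, Svea, and Zane each take 48,000.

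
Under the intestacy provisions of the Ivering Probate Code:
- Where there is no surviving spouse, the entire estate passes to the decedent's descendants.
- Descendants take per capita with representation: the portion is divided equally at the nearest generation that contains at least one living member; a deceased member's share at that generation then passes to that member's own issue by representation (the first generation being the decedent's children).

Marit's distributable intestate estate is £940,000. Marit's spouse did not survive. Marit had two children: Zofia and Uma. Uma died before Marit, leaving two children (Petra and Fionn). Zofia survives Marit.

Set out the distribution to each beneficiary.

The entire £940,000 passes to the descendants.
That amount (£940,000) is divided into 2 shares of £470,000: Zofia takes £470,000; Uma's £470,000 share passes to Uma's issue.
Uma's share (£470,000) is divided into 2 shares of £235,000: Petra and Fionn each take £235,000.

Zofia: £470,000; Petra: £235,000; Fionn: £235,000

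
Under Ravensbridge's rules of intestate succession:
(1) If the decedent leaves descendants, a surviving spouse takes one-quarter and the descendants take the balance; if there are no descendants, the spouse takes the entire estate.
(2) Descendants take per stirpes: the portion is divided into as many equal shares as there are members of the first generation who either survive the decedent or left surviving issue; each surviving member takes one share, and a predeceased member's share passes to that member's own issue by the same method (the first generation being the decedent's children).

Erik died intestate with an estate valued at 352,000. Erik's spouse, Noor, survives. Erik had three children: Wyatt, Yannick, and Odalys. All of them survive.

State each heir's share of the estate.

Noor: 88,000; Wyatt: 88,000; Yannick: 88,000; Odalys: 88,000

Noor takes one-quarter of 352,000 = 88,000. The remaining 264,000 passes to the descendants.
The descendants' portion (264,000) is divided into 3 shares of 88,000: Wyatt, Yannick, and Odalys each take 88,000.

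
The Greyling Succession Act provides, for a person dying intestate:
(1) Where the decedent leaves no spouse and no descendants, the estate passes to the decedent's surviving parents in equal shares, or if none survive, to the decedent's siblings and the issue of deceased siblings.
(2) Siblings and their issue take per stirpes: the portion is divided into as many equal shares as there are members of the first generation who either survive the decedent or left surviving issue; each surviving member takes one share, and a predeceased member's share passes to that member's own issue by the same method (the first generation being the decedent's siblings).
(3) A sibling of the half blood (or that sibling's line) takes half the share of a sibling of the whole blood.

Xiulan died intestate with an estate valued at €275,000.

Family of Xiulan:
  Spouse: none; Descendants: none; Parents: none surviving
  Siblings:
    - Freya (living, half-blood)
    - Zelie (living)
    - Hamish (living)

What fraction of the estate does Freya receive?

Freya receives 1/5 of the estate.

The entire €275,000 passes to the siblings and their issue.
Counting each half-blood sibling's line as half a unit, there are 5/2 units in €275,000, so one unit is €110,000. Whole-blood lines (Zelie and Hamish) take €110,000 each; half-blood lines (Freya) take €55,000 each.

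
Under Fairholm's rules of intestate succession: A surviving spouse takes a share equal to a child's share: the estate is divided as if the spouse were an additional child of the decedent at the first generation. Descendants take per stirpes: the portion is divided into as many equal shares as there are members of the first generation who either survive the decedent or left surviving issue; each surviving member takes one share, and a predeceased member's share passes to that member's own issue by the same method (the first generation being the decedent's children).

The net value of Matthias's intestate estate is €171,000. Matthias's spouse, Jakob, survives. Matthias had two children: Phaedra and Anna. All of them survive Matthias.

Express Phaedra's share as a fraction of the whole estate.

Phaedra receives 1/3 of the estate.

The spouse counts as an additional share at the children's level, so there are 3 primary shares of €57,000. Jakob takes one such share (€57,000).
The children's combined portion (€114,000) is divided into 2 shares of €57,000: Phaedra and Anna each take €57,000.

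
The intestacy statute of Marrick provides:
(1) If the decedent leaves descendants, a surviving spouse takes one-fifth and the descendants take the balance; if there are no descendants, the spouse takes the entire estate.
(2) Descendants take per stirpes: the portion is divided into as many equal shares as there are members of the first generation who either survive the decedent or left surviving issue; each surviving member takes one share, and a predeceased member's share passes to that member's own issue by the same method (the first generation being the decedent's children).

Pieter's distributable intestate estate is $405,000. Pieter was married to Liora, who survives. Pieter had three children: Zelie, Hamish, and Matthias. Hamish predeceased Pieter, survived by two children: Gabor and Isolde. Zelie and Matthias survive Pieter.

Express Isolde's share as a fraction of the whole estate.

Isolde receives 2/15 of the estate.

Liora takes one-fifth of $405,000 = $81,000. The remaining $324,000 passes to the descendants.
The descendants' portion ($324,000) is divided into 3 shares of $108,000: Zelie and Matthias each take $108,000; Hamish's $108,000 share passes to Hamish's issue.
Hamish's share ($108,000) is divided into 2 shares of $54,000: Gabor and Isolde each take $54,000.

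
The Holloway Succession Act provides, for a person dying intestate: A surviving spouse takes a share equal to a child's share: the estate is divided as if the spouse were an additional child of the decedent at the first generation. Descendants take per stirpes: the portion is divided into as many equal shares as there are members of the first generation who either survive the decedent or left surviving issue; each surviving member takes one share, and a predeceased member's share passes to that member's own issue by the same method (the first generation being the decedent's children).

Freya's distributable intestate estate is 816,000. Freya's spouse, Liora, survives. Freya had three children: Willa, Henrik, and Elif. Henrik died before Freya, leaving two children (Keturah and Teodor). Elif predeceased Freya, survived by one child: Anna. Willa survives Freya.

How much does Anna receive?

Anna receives 204,000.

The spouse counts as an additional share at the children's level, so there are 4 primary shares of 204,000. Liora takes one such share (204,000).
The children's combined portion (612,000) is divided into 3 shares of 204,000: Willa takes 204,000; Henrik's 204,000 share passes to Henrik's issue; Elif's 204,000 share passes to Elif's issue.
Henrik's share (204,000) is divided into 2 shares of 102,000: Keturah and Teodor each take 102,000.
Elif's share (204,000) passes entirely to Anna.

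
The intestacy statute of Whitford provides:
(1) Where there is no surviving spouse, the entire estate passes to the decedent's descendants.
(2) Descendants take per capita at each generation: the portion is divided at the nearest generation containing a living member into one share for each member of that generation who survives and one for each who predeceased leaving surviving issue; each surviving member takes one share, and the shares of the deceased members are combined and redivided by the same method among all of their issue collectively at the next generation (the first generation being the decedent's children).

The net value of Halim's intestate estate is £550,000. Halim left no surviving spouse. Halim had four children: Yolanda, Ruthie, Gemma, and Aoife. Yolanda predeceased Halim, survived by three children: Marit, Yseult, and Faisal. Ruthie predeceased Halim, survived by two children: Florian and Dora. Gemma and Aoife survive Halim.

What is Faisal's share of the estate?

The entire £550,000 passes to the descendants.
That amount (£550,000) is divided at the children's generation into 4 shares of £137,500. Gemma and Aoife each take £137,500. The 2 shares of the deceased (Yolanda and Ruthie) are combined into a pool of £275,000.
That pool (£275,000) is divided at the grandchildren's generation equally among Marit, Yseult, Faisal, Florian, and Dora: £55,000 each.

Faisal receives £55,000.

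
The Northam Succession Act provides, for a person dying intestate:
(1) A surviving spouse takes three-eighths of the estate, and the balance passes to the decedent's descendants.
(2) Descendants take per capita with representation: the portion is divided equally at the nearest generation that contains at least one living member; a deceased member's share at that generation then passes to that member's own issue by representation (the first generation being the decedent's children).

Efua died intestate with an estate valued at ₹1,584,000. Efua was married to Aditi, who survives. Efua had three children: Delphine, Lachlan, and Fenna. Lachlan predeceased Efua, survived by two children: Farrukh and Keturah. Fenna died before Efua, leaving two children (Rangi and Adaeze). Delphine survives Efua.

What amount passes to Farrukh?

Farrukh receives ₹165,000.

Aditi takes three-eighths of ₹1,584,000 = ₹594,000. The remaining ₹990,000 passes to the descendants.
The descendants' portion (₹990,000) is divided into 3 shares of ₹330,000: Delphine takes ₹330,000; Lachlan's ₹330,000 share passes to Lachlan's issue; Fenna's ₹330,000 share passes to Fenna's issue.
Lachlan's share (₹330,000) is divided into 2 shares of ₹165,000: Farrukh and Keturah each take ₹165,000.
Fenna's share (₹330,000) is divided into 2 shares of ₹165,000: Rangi and Adaeze each take ₹165,000.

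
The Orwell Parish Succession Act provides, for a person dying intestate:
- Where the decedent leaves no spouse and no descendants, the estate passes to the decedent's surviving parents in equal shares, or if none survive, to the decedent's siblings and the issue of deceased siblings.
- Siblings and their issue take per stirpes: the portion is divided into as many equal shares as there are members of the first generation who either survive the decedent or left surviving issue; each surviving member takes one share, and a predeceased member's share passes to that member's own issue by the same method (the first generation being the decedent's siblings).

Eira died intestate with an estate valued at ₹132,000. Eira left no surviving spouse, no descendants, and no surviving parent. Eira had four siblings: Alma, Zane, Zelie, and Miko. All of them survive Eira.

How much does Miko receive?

Miko receives ₹33,000.

The entire ₹132,000 passes to the siblings and their issue.
That amount (₹132,000) is divided into 4 shares of ₹33,000: Alma, Zane, Zelie, and Miko each take ₹33,000.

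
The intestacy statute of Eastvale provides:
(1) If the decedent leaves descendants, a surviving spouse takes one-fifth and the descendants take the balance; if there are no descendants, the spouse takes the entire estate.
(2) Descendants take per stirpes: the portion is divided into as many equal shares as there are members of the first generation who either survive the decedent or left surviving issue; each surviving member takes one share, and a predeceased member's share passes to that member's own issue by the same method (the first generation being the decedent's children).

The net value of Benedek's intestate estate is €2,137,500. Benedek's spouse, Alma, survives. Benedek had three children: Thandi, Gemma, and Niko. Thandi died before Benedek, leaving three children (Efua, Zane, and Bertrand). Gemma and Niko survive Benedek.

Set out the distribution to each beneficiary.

Alma takes one-fifth of €2,137,500 = €427,500. The remaining €1,710,000 passes to the descendants.
The descendants' portion (€1,710,000) is divided into 3 shares of €570,000: Gemma and Niko each take €570,000; Thandi's €570,000 share passes to Thandi's issue.
Thandi's share (€570,000) is divided into 3 shares of €190,000: Efua, Zane, and Bertrand each take €190,000.

Alma: €427,500; Efua: €190,000; Zane: €190,000; Bertrand: €190,000; Gemma: €570,000; Niko: €570,000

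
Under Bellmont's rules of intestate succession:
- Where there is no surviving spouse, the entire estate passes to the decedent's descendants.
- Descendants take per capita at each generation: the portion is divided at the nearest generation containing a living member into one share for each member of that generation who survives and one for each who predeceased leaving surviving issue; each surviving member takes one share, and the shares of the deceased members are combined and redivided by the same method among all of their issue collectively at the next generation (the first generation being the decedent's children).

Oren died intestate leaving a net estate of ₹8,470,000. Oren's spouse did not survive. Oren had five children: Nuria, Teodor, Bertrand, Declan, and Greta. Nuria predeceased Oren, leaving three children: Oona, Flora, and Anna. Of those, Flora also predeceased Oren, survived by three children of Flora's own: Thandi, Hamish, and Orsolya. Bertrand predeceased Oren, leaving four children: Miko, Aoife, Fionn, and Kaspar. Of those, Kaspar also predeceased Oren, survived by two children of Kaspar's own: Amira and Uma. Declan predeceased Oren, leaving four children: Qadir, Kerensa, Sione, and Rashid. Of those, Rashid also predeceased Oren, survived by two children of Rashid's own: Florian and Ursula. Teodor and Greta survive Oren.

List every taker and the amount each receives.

Oona: ₹462,000; Thandi: ₹198,000; Hamish: ₹198,000; Orsolya: ₹198,000; Anna: ₹462,000; Teodor: ₹1,694,000; Miko: ₹462,000; Aoife: ₹462,000; Fionn: ₹462,000; Amira: ₹198,000; Uma: ₹198,000; Qadir: ₹462,000; Kerensa: ₹462,000; Sione: ₹462,000; Florian: ₹198,000; Ursula: ₹198,000; Greta: ₹1,694,000

The entire ₹8,470,000 passes to the descendants.
That amount (₹8,470,000) is divided at the children's generation into 5 shares of ₹1,694,000. Teodor and Greta each take ₹1,694,000. The 3 shares of the deceased (Nuria, Bertrand, and Declan) are combined into a pool of ₹5,082,000.
That pool (₹5,082,000) is divided at the grandchildren's generation into 11 shares of ₹462,000. Oona, Anna, Miko, Aoife, Fionn, Qadir, Kerensa, and Sione each take ₹462,000. The 3 shares of the deceased (Flora, Kaspar, and Rashid) are combined into a pool of ₹1,386,000.
That pool (₹1,386,000) is divided at the great-grandchildren's generation equally among Thandi, Hamish, Orsolya, Amira, Uma, Florian, and Ursula: ₹198,000 each.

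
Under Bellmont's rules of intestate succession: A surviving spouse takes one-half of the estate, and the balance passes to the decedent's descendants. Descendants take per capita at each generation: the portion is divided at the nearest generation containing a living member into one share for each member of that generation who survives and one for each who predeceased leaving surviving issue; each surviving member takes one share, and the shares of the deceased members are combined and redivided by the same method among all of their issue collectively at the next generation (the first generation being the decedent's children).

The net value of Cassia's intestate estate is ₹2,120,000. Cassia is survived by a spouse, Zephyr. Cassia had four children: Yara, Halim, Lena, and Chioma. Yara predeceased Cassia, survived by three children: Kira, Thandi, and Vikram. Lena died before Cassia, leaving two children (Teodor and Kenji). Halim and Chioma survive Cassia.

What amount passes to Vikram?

Zephyr takes one-half of ₹2,120,000 = ₹1,060,000. The remaining ₹1,060,000 passes to the descendants.
The descendants' portion (₹1,060,000) is divided at the children's generation into 4 shares of ₹265,000. Halim and Chioma each take ₹265,000. The 2 shares of the deceased (Yara and Lena) are combined into a pool of ₹530,000.
That pool (₹530,000) is divided at the grandchildren's generation equally among Kira, Thandi, Vikram, Teodor, and Kenji: ₹106,000 each.

Vikram receives ₹106,000.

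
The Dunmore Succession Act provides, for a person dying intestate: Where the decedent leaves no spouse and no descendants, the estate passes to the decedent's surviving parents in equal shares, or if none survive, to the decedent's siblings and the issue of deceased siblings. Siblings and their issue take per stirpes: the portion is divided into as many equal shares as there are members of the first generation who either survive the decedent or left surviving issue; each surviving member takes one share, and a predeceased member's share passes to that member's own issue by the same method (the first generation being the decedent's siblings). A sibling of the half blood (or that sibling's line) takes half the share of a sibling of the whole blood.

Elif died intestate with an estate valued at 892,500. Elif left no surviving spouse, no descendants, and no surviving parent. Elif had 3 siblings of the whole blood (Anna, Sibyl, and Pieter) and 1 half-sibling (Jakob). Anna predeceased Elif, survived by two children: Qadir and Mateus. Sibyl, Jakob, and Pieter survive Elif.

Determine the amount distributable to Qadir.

The entire 892,500 passes to the siblings and their issue.
Counting each half-blood sibling's line as half a unit, there are 7/2 units in 892,500, so one unit is 255,000. Whole-blood lines (Anna, Sibyl, and Pieter) take 255,000 each; half-blood lines (Jakob) take 127,500 each.
Anna's share (255,000) is divided into 2 shares of 127,500: Qadir and Mateus each take 127,500.

Qadir receives 127,500.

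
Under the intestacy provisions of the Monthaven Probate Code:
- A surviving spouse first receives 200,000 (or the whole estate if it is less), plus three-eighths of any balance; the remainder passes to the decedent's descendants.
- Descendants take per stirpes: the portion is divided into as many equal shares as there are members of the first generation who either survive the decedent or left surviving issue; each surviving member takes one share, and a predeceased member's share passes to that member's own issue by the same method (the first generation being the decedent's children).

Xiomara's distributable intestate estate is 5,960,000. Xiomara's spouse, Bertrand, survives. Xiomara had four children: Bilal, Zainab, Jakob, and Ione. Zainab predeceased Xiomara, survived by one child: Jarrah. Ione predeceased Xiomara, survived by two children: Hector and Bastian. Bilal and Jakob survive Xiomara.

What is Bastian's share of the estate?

Bastian receives 450,000.

Bertrand first takes 200,000, leaving a balance of 5,760,000. Bertrand then takes three-eighths of the balance (2,160,000), for a total of 2,360,000. The remaining 3,600,000 passes to the descendants.
The descendants' portion (3,600,000) is divided into 4 shares of 900,000: Bilal and Jakob each take 900,000; Zainab's 900,000 share passes to Zainab's issue; Ione's 900,000 share passes to Ione's issue.
Zainab's share (900,000) passes entirely to Jarrah.
Ione's share (900,000) is divided into 2 shares of 450,000: Hector and Bastian each take 450,000.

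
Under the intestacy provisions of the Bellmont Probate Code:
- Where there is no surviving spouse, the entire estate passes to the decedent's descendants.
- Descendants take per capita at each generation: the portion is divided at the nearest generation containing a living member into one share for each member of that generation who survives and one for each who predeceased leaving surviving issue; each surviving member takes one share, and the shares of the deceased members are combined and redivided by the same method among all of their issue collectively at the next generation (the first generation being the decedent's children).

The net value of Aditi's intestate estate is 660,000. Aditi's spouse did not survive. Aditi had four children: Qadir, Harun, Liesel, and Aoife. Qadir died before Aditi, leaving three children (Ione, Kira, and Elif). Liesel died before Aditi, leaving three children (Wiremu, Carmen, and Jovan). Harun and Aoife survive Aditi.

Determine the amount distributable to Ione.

The entire 660,000 passes to the descendants.
That amount (660,000) is divided at the children's generation into 4 shares of 165,000. Harun and Aoife each take 165,000. The 2 shares of the deceased (Qadir and Liesel) are combined into a pool of 330,000.
That pool (330,000) is divided at the grandchildren's generation equally among Ione, Kira, Elif, Wiremu, Carmen, and Jovan: 55,000 each.

Ione receives 55,000.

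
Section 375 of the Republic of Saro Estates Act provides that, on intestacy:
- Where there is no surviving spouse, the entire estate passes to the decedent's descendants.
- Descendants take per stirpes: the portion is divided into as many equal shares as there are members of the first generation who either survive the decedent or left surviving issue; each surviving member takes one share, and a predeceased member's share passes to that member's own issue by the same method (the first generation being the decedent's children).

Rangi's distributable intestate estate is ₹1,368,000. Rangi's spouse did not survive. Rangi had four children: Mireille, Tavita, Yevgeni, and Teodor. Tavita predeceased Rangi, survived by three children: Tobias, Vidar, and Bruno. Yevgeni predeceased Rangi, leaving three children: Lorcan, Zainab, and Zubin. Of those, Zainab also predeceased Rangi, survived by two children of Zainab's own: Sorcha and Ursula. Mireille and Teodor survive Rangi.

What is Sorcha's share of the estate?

The entire ₹1,368,000 passes to the descendants.
That amount (₹1,368,000) is divided into 4 shares of ₹342,000: Mireille and Teodor each take ₹342,000; Tavita's ₹342,000 share passes to Tavita's issue; Yevgeni's ₹342,000 share passes to Yevgeni's issue.
Tavita's share (₹342,000) is divided into 3 shares of ₹114,000: Tobias, Vidar, and Bruno each take ₹114,000.
Yevgeni's share (₹342,000) is divided into 3 shares of ₹114,000: Lorcan and Zubin each take ₹114,000; Zainab's ₹114,000 share passes to Zainab's issue.
Zainab's share (₹114,000) is divided into 2 shares of ₹57,000: Sorcha and Ursula each take ₹57,000.

Sorcha receives ₹57,000.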